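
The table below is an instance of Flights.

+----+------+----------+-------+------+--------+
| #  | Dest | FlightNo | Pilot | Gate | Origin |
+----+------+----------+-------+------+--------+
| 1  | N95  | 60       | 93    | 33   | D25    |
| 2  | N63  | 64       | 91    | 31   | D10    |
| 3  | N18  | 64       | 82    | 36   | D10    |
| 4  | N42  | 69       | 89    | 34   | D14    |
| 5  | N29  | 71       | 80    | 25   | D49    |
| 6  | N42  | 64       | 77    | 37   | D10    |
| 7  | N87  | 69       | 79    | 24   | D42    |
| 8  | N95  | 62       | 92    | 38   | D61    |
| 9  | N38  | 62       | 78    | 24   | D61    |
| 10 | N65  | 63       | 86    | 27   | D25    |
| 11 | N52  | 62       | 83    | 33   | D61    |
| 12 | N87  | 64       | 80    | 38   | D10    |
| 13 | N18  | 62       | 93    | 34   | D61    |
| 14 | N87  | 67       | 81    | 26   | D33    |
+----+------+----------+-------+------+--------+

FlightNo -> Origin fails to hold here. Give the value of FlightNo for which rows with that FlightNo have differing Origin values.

FlightNo=60: row 1 → Origin = D25 ✓
FlightNo=64: rows 2, 3, 6, 12 → Origin = D10, D10, D10, D10 ✓
FlightNo=69: rows 4, 7 → Origin takes values {D14, D42} — violation
FlightNo=71: row 5 → Origin = D49 ✓
FlightNo=62: rows 8, 9, 11, 13 → Origin = D61, D61, D61, D61 ✓
FlightNo=63: row 10 → Origin = D25 ✓
FlightNo=67: row 14 → Origin = D33 ✓
The only FlightNo value with inconsistent Origin is FlightNo=69.

69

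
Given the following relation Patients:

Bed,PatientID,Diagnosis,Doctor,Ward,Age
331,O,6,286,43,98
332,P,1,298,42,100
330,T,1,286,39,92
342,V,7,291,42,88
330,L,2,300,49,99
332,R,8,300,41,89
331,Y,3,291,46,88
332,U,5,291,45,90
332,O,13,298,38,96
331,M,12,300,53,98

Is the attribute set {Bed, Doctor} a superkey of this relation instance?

Two distinct rows share (Bed=332, Doctor=298), so {Bed, Doctor} does not determine every attribute — not a superkey.

No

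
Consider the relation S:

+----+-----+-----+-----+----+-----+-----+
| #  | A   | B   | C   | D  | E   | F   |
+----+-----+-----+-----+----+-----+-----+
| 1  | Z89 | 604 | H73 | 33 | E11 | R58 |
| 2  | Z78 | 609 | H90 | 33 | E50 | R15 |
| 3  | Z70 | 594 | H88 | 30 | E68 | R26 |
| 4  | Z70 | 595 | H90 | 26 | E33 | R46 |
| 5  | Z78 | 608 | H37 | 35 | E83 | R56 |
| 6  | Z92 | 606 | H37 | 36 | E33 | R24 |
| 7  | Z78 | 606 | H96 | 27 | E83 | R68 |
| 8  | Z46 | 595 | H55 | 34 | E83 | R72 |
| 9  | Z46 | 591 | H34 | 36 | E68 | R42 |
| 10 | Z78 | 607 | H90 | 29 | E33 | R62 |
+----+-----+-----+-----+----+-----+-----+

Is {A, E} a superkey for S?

Rows 5 and 7 have the same {A, E} value (A=Z78, E=E83) but are distinct tuples, so {A, E} does not determine every attribute — not a superkey.

No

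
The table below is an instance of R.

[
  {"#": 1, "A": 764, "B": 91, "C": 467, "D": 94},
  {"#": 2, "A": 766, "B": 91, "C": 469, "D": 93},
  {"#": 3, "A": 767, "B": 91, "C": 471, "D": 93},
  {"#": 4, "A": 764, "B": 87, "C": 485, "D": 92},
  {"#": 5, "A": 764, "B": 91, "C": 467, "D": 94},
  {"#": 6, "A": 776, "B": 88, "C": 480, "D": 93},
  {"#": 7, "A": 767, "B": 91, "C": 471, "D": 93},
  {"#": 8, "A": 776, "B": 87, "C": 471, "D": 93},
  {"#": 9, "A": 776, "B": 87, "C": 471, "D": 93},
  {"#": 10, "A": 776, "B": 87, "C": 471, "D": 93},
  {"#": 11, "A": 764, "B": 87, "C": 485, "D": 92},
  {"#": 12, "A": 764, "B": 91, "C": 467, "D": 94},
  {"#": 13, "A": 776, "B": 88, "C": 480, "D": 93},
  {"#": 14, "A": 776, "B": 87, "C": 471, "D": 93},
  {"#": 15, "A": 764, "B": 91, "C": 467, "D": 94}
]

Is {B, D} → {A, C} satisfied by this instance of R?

No

(B=91, D=94): rows 1, 5, 12, 15 → {A,C} = (764, 467), (764, 467), (764, 467), (764, 467) ✓
(B=91, D=93): rows 2, 3, 7 → {A,C} takes values {(766, 469), (767, 471)} — violation
(B=87, D=92): rows 4, 11 → {A,C} = (764, 485), (764, 485) ✓
(B=88, D=93): rows 6, 13 → {A,C} = (776, 480), (776, 480) ✓
(B=87, D=93): rows 8, 9, 10, 14 → {A,C} = (776, 471), (776, 471), (776, 471), (776, 471) ✓
Two rows agree on {B, D} but differ on {A, C}, so {B, D} → {A, C} does not hold.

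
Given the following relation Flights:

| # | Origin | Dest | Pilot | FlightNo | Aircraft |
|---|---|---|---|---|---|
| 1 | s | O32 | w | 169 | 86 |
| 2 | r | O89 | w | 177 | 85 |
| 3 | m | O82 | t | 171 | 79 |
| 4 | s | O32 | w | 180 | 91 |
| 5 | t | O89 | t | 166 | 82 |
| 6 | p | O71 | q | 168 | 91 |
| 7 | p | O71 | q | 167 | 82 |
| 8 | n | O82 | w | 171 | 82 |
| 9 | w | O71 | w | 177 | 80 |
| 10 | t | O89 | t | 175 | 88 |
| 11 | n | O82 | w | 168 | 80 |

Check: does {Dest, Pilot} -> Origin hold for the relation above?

(Dest=O32, Pilot=w): rows 1, 4 → Origin = s, s ✓
(Dest=O89, Pilot=w): row 2 → Origin = r ✓
(Dest=O82, Pilot=t): row 3 → Origin = m ✓
(Dest=O89, Pilot=t): rows 5, 10 → Origin = t, t ✓
(Dest=O71, Pilot=q): rows 6, 7 → Origin = p, p ✓
(Dest=O82, Pilot=w): rows 8, 11 → Origin = n, n ✓
(Dest=O71, Pilot=w): row 9 → Origin = w ✓
Every {Dest, Pilot} value is associated with a single Origin value, so {Dest, Pilot} -> Origin holds.

Yes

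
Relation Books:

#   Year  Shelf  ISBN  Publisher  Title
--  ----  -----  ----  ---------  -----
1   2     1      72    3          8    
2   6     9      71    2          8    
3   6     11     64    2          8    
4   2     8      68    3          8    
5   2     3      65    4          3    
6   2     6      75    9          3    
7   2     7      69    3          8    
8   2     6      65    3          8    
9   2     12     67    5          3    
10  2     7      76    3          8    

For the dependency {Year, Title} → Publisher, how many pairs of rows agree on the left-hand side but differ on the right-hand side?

3

(Year=2, Title=8): all 5 rows agree on Publisher — 0 pairs.
(Year=6, Title=8): all 2 rows agree on Publisher — 0 pairs.
(Year=2, Title=3): violating pairs (5,6), (5,9), (6,9) — 3 pairs.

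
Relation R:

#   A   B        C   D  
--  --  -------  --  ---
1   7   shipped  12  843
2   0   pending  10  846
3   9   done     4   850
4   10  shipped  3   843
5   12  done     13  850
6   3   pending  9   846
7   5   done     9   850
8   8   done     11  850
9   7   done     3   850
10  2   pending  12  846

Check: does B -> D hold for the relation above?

B=shipped: rows 1, 4 → D = 843, 843 ✓
B=pending: rows 2, 6, 10 → D = 846, 846, 846 ✓
B=done: rows 3, 5, 7, 8, 9 → D = 850, 850, 850, 850, 850 ✓
Every B value is associated with a single D value, so B -> D holds.

Yes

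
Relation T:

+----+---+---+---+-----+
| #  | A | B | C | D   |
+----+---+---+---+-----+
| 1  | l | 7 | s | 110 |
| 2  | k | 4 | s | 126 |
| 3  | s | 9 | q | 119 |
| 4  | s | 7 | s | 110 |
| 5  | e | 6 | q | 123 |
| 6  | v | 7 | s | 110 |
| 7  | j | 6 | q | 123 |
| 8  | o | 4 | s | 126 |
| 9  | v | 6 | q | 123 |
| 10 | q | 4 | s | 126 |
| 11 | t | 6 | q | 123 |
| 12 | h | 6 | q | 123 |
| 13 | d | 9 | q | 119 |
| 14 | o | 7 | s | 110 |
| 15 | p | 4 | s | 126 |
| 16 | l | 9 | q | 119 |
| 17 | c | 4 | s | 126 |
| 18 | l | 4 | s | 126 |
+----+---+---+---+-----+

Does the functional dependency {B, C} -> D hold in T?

(B=7, C=s): rows 1, 4, 6, 14 → D = 110, 110, 110, 110 ✓
(B=4, C=s): rows 2, 8, 10, 15, 17, 18 → D = 126, 126, 126, 126, 126, 126 ✓
(B=9, C=q): rows 3, 13, 16 → D = 119, 119, 119 ✓
(B=6, C=q): rows 5, 7, 9, 11, 12 → D = 123, 123, 123, 123, 123 ✓
Every {B, C} value is associated with a single D value, so {B, C} -> D holds.

Yes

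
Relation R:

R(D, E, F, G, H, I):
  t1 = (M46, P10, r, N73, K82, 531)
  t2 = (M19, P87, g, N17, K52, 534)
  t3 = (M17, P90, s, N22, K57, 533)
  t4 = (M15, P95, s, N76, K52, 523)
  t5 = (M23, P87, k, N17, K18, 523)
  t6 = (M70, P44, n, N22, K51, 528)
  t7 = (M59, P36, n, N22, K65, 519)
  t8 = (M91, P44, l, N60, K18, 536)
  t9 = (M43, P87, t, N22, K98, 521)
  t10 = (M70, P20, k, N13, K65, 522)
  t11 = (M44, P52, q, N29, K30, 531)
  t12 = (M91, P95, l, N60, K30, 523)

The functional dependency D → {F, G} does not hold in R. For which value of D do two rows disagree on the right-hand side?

D=M46: row 1 → {F,G} = (r, N73) ✓
D=M19: row 2 → {F,G} = (g, N17) ✓
D=M17: row 3 → {F,G} = (s, N22) ✓
D=M15: row 4 → {F,G} = (s, N76) ✓
D=M23: row 5 → {F,G} = (k, N17) ✓
D=M70: rows 6, 10 → {F,G} takes values {(n, N22), (k, N13)} — violation
D=M59: row 7 → {F,G} = (n, N22) ✓
D=M91: rows 8, 12 → {F,G} = (l, N60), (l, N60) ✓
D=M43: row 9 → {F,G} = (t, N22) ✓
D=M44: row 11 → {F,G} = (q, N29) ✓
The only D value with inconsistent RHS is D=M70.

M70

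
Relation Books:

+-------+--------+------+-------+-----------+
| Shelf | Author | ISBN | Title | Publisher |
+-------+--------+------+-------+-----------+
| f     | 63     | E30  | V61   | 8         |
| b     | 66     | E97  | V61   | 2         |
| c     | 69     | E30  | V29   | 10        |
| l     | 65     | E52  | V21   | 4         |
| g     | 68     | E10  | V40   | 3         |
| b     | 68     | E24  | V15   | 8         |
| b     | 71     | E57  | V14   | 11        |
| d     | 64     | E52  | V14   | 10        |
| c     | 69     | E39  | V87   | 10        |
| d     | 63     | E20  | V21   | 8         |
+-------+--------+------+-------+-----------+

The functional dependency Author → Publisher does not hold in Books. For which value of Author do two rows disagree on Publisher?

68

Author=63: 2 rows → Publisher = 8, 8 ✓
Author=66: 1 row → Publisher = 2 ✓
Author=69: 2 rows → Publisher = 10, 10 ✓
Author=65: 1 row → Publisher = 4 ✓
Author=68: 2 rows → Publisher takes values {3, 8} — violation
Author=71: 1 row → Publisher = 11 ✓
Author=64: 1 row → Publisher = 10 ✓
The only Author value with inconsistent Publisher is Author=68.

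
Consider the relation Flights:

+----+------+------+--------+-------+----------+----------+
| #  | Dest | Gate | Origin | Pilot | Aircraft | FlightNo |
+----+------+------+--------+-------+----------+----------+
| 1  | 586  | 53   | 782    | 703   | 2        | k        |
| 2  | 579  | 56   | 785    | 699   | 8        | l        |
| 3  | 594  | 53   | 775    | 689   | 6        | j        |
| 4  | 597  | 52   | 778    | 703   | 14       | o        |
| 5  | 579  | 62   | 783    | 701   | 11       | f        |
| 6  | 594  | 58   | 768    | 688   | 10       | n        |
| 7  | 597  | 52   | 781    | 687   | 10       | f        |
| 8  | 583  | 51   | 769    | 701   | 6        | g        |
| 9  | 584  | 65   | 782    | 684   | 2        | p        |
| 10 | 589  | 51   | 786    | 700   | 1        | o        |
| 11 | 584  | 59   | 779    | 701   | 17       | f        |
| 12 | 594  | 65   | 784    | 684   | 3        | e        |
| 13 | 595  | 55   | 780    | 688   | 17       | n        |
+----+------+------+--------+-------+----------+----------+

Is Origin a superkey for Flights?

Rows 1 and 9 have the same Origin value Origin=782 but are distinct tuples, so Origin does not determine every attribute — not a superkey.

No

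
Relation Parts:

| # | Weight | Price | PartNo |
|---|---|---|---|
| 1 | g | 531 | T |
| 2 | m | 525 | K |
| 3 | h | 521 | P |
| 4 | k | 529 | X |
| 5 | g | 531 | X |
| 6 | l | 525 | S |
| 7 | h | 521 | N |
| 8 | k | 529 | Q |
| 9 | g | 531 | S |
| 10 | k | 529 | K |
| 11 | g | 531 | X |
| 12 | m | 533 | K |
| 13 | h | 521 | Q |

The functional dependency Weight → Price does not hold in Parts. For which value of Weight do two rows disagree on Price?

Weight=g: rows 1, 5, 9, 11 → Price = 531, 531, 531, 531 ✓
Weight=m: rows 2, 12 → Price takes values {525, 533} — violation
Weight=h: rows 3, 7, 13 → Price = 521, 521, 521 ✓
Weight=k: rows 4, 8, 10 → Price = 529, 529, 529 ✓
Weight=l: row 6 → Price = 525 ✓
The only Weight value with inconsistent Price is Weight=m.

m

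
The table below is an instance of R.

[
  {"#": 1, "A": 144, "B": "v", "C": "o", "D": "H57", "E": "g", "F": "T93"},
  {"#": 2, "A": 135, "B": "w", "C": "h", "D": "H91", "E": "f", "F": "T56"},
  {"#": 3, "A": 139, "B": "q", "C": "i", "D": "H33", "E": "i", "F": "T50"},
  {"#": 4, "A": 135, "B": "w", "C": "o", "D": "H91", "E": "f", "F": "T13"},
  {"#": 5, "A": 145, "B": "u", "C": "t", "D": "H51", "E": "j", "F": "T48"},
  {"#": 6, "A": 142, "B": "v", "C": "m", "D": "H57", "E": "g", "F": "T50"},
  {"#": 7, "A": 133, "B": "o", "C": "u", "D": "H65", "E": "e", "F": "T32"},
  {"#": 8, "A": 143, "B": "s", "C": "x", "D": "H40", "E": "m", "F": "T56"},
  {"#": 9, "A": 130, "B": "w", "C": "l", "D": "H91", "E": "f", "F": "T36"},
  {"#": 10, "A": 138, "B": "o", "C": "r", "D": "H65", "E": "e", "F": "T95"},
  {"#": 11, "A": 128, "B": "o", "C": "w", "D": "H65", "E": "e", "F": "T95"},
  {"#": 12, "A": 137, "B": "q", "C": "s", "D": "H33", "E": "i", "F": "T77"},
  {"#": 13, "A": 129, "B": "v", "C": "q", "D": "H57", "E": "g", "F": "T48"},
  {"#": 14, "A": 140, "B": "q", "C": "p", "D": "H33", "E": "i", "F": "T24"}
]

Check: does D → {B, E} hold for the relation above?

Yes

D=H57: rows 1, 6, 13 → {B,E} = (v, g), (v, g), (v, g) ✓
D=H91: rows 2, 4, 9 → {B,E} = (w, f), (w, f), (w, f) ✓
D=H33: rows 3, 12, 14 → {B,E} = (q, i), (q, i), (q, i) ✓
D=H51: row 5 → {B,E} = (u, j) ✓
D=H65: rows 7, 10, 11 → {B,E} = (o, e), (o, e), (o, e) ✓
D=H40: row 8 → {B,E} = (s, m) ✓
Every D value is associated with a single {B, E} value, so D → {B, E} holds.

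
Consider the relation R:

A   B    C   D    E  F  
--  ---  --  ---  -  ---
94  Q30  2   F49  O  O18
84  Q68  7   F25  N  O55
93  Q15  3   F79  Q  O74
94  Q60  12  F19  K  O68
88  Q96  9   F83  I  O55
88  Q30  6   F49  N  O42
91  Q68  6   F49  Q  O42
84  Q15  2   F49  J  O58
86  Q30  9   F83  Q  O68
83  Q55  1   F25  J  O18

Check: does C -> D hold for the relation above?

C=2: 2 rows → D = F49, F49 ✓
C=7: 1 row → D = F25 ✓
C=3: 1 row → D = F79 ✓
C=12: 1 row → D = F19 ✓
C=9: 2 rows → D = F83, F83 ✓
C=6: 2 rows → D = F49, F49 ✓
C=1: 1 row → D = F25 ✓
Every C value is associated with a single D value, so C -> D holds.

Yes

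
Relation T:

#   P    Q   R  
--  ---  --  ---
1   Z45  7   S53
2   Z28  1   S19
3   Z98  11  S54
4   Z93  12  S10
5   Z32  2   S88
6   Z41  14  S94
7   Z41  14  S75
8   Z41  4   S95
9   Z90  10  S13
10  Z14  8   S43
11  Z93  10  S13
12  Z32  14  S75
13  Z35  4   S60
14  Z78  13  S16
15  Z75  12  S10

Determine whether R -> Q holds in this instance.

Yes

R=S53: row 1 → Q = 7 ✓
R=S19: row 2 → Q = 1 ✓
R=S54: row 3 → Q = 11 ✓
R=S10: rows 4, 15 → Q = 12, 12 ✓
R=S88: row 5 → Q = 2 ✓
R=S94: row 6 → Q = 14 ✓
R=S75: rows 7, 12 → Q = 14, 14 ✓
R=S95: row 8 → Q = 4 ✓
R=S13: rows 9, 11 → Q = 10, 10 ✓
R=S43: row 10 → Q = 8 ✓
R=S60: row 13 → Q = 4 ✓
R=S16: row 14 → Q = 13 ✓
Every R value is associated with a single Q value, so R -> Q holds.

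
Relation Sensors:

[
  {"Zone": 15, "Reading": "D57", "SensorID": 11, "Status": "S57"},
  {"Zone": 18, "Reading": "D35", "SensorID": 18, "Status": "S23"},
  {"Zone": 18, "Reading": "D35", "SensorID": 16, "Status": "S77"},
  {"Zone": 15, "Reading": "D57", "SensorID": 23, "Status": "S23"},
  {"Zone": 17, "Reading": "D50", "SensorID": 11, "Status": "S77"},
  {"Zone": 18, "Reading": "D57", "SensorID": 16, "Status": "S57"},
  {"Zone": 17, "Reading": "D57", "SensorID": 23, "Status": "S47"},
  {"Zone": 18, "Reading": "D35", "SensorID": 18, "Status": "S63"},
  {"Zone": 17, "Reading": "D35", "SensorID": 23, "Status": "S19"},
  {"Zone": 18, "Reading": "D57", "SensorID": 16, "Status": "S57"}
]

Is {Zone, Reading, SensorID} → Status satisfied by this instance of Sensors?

(Zone=15, Reading=D57, SensorID=11): 1 row → Status = S57 ✓
(Zone=18, Reading=D35, SensorID=18): 2 rows → Status takes values {S23, S63} — violation
(Zone=18, Reading=D35, SensorID=16): 1 row → Status = S77 ✓
(Zone=15, Reading=D57, SensorID=23): 1 row → Status = S23 ✓
(Zone=17, Reading=D50, SensorID=11): 1 row → Status = S77 ✓
(Zone=18, Reading=D57, SensorID=16): 2 rows → Status = S57, S57 ✓
(Zone=17, Reading=D57, SensorID=23): 1 row → Status = S47 ✓
(Zone=17, Reading=D35, SensorID=23): 1 row → Status = S19 ✓
Two rows agree on {Zone, Reading, SensorID} but differ on Status, so {Zone, Reading, SensorID} → Status does not hold.

No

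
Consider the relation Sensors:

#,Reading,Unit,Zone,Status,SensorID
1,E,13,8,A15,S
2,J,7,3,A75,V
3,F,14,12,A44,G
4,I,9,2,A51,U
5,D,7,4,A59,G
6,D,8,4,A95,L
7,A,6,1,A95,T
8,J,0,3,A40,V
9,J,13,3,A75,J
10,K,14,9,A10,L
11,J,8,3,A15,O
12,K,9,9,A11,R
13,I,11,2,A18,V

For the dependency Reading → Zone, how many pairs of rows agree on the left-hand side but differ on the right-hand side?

Reading=J: all 4 rows agree on Zone — 0 pairs.
Reading=I: all 2 rows agree on Zone — 0 pairs.
Reading=D: all 2 rows agree on Zone — 0 pairs.
Reading=K: all 2 rows agree on Zone — 0 pairs.

0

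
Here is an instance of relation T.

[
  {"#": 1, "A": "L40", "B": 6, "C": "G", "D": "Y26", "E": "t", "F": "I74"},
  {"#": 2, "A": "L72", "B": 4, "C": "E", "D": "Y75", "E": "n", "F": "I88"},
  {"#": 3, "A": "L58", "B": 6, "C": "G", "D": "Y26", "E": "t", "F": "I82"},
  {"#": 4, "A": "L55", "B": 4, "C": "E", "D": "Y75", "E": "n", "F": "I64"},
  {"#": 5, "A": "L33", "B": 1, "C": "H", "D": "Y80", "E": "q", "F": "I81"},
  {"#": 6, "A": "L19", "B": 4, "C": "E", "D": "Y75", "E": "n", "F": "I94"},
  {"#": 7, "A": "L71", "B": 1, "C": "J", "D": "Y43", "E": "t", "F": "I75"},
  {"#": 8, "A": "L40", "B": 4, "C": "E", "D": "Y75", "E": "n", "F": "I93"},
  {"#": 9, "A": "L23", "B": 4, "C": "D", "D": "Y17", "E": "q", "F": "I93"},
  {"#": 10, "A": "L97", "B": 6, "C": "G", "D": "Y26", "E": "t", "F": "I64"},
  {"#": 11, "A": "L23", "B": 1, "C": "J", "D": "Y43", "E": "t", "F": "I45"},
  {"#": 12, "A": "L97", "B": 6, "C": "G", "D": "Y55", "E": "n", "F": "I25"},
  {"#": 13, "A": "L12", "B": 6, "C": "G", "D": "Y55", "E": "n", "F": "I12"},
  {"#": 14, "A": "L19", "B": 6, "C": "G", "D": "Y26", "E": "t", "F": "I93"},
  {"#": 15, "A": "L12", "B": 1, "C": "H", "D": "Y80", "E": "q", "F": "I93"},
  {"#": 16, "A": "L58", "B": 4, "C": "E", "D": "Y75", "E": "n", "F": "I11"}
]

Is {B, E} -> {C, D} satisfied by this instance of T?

(B=6, E=t): rows 1, 3, 10, 14 → {C,D} = (G, Y26), (G, Y26), (G, Y26), (G, Y26) ✓
(B=4, E=n): rows 2, 4, 6, 8, 16 → {C,D} = (E, Y75), (E, Y75), (E, Y75), (E, Y75), (E, Y75) ✓
(B=1, E=q): rows 5, 15 → {C,D} = (H, Y80), (H, Y80) ✓
(B=1, E=t): rows 7, 11 → {C,D} = (J, Y43), (J, Y43) ✓
(B=4, E=q): row 9 → {C,D} = (D, Y17) ✓
(B=6, E=n): rows 12, 13 → {C,D} = (G, Y55), (G, Y55) ✓
Every {B, E} value is associated with a single {C, D} value, so {B, E} -> {C, D} holds.

Yes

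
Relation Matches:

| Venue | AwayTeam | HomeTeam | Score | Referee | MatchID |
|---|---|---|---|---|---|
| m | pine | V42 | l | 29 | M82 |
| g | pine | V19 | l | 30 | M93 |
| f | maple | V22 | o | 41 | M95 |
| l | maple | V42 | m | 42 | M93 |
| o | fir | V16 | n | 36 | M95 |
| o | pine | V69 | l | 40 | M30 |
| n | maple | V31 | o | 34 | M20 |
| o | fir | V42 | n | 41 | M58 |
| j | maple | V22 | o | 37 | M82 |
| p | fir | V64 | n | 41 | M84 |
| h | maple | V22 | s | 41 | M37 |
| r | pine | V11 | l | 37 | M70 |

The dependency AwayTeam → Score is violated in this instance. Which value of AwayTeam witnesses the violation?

AwayTeam=pine: 4 rows → Score = l, l, l, l ✓
AwayTeam=maple: 5 rows → Score takes values {o, m, s} — violation
AwayTeam=fir: 3 rows → Score = n, n, n ✓
The only AwayTeam value with inconsistent Score is AwayTeam=maple.

maple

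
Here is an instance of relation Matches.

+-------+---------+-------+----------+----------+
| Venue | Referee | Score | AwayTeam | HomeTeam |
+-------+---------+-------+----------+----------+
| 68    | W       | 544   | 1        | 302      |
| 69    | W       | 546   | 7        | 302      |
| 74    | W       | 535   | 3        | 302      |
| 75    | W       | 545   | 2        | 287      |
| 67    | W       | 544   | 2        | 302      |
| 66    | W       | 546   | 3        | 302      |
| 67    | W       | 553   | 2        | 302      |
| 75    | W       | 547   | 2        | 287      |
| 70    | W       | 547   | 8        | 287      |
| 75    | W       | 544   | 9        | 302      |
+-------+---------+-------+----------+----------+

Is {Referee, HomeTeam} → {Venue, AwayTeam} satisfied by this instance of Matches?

No

(Referee=W, HomeTeam=302): 7 rows → {Venue,AwayTeam} takes values {(68, 1), (69, 7), (74, 3), (67, 2), (66, 3), (75, 9)} — violation
(Referee=W, HomeTeam=287): 3 rows → {Venue,AwayTeam} takes values {(75, 2), (70, 8)} — violation
Two rows agree on {Referee, HomeTeam} but differ on {Venue, AwayTeam}, so {Referee, HomeTeam} → {Venue, AwayTeam} does not hold.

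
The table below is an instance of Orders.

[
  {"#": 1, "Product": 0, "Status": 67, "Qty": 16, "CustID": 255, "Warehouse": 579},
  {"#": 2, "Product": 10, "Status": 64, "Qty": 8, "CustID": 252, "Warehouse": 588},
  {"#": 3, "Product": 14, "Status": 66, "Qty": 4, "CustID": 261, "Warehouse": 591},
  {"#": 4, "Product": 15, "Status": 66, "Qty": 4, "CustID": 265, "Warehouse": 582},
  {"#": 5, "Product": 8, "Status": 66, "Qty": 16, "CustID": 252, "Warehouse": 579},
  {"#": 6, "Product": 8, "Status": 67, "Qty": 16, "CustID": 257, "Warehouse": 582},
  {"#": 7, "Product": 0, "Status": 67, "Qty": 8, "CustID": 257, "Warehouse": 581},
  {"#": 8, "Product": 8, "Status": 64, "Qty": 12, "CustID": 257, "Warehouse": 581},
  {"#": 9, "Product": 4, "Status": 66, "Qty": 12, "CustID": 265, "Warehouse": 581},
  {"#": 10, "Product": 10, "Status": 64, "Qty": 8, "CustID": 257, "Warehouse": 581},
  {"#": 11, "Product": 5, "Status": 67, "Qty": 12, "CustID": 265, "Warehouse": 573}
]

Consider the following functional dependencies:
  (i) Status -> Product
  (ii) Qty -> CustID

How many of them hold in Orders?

0

(i) Status -> Product: Status=67: rows 1, 6, 7, 11 → Product takes values {0, 8, 5} — violation; Status=64: rows 2, 8, 10 → Product takes values {10, 8} — violation; Status=66: rows 3, 4, 5, 9 → Product takes values {14, 15, 8, 4} — violation — fails.
(ii) Qty -> CustID: Qty=16: rows 1, 5, 6 → CustID takes values {255, 252, 257} — violation; Qty=8: rows 2, 7, 10 → CustID takes values {252, 257} — violation; Qty=4: rows 3, 4 → CustID takes values {261, 265} — violation; Qty=12: rows 8, 9, 11 → CustID takes values {257, 265} — violation — fails.
None of the 2 dependencies hold.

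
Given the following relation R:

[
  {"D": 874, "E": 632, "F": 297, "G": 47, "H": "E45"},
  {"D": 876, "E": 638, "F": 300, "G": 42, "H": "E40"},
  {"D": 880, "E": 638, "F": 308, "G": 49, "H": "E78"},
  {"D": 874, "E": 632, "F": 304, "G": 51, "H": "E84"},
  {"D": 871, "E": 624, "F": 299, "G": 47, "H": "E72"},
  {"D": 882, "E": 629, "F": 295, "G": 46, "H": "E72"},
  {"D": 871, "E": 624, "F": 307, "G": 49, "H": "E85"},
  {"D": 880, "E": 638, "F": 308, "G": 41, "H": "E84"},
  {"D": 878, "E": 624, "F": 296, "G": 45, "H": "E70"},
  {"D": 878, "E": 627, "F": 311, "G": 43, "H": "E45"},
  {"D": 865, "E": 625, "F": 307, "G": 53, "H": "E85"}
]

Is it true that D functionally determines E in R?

No

D=874: 2 rows → E = 632, 632 ✓
D=876: 1 row → E = 638 ✓
D=880: 2 rows → E = 638, 638 ✓
D=871: 2 rows → E = 624, 624 ✓
D=882: 1 row → E = 629 ✓
D=878: 2 rows → E takes values {624, 627} — violation
D=865: 1 row → E = 625 ✓
Two rows agree on D but differ on E, so D -> E does not hold.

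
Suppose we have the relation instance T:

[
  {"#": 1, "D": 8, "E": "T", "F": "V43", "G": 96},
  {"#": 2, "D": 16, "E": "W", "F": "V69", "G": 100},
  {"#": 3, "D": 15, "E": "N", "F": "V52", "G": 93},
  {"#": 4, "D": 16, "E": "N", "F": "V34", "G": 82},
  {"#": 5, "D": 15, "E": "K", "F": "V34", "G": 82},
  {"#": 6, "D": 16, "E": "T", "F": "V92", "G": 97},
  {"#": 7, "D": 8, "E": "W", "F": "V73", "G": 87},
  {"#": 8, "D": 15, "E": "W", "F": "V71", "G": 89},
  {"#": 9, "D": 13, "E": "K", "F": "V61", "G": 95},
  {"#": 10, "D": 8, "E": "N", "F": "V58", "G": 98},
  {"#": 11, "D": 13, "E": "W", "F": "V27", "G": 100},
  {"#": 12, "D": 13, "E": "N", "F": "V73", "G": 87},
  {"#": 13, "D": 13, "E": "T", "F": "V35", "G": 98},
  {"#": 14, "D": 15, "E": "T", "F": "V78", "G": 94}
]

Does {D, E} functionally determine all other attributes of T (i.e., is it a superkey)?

Yes

All 14 rows have distinct {D, E} values, so {D, E} → (all attributes) holds and {D, E} is a superkey.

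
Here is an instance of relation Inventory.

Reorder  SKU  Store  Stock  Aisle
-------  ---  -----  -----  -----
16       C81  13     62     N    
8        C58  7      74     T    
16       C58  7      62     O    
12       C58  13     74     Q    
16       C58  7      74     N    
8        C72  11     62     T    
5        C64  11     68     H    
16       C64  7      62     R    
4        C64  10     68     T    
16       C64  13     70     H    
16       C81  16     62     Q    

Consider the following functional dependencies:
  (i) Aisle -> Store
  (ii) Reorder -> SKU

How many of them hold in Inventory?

(i) Aisle -> Store: Aisle=N: 2 rows → Store takes values {13, 7} — violation; Aisle=T: 3 rows → Store takes values {7, 11, 10} — violation; Aisle=Q: 2 rows → Store takes values {13, 16} — violation; Aisle=H: 2 rows → Store takes values {11, 13} — violation — fails.
(ii) Reorder -> SKU: Reorder=16: 6 rows → SKU takes values {C81, C58, C64} — violation; Reorder=8: 2 rows → SKU takes values {C58, C72} — violation — fails.
None of the 2 dependencies hold.

0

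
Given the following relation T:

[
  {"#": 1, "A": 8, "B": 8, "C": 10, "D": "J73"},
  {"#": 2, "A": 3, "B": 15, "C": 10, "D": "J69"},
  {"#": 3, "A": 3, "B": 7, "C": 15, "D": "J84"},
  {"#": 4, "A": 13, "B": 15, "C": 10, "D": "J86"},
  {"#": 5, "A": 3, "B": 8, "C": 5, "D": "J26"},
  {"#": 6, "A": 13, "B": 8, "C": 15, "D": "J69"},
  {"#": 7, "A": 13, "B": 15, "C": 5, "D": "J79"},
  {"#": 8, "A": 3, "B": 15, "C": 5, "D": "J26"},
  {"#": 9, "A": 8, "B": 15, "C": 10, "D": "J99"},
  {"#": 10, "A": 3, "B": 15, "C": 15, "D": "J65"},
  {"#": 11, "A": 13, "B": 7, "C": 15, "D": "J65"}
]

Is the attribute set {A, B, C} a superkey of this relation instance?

All 11 rows have distinct {A, B, C} values, so {A, B, C} → (all attributes) holds and {A, B, C} is a superkey.

Yes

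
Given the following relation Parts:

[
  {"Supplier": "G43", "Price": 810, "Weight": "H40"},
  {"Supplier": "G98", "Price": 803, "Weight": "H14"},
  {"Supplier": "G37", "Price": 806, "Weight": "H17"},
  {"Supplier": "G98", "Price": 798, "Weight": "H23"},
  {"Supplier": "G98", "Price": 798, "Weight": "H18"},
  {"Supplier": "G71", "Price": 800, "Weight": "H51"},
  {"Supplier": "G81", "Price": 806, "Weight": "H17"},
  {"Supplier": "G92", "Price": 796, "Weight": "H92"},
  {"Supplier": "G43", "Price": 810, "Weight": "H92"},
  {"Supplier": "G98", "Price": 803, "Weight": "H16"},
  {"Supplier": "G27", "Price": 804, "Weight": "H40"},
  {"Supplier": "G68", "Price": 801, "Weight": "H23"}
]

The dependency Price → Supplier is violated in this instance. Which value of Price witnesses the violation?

806

Price=810: 2 rows → Supplier = G43, G43 ✓
Price=803: 2 rows → Supplier = G98, G98 ✓
Price=806: 2 rows → Supplier takes values {G37, G81} — violation
Price=798: 2 rows → Supplier = G98, G98 ✓
Price=800: 1 row → Supplier = G71 ✓
Price=796: 1 row → Supplier = G92 ✓
Price=804: 1 row → Supplier = G27 ✓
Price=801: 1 row → Supplier = G68 ✓
The only Price value with inconsistent Supplier is Price=806.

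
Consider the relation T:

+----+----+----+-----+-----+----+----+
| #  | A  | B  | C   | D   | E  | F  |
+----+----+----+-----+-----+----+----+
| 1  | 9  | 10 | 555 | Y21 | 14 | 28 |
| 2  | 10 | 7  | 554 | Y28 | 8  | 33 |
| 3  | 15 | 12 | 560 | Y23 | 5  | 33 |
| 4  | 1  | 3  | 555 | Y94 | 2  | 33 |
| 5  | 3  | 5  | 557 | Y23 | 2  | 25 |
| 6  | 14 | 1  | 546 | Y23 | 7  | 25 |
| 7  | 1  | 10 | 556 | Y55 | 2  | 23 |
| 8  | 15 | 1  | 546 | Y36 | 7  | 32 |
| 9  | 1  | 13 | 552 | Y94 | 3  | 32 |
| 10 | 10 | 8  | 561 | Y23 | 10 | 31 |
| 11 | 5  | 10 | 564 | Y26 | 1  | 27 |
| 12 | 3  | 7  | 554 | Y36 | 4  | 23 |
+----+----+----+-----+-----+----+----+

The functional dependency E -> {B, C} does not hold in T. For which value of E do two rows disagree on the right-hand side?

E=14: row 1 → {B,C} = (10, 555) ✓
E=8: row 2 → {B,C} = (7, 554) ✓
E=5: row 3 → {B,C} = (12, 560) ✓
E=2: rows 4, 5, 7 → {B,C} takes values {(3, 555), (5, 557), (10, 556)} — violation
E=7: rows 6, 8 → {B,C} = (1, 546), (1, 546) ✓
E=3: row 9 → {B,C} = (13, 552) ✓
E=10: row 10 → {B,C} = (8, 561) ✓
E=1: row 11 → {B,C} = (10, 564) ✓
E=4: row 12 → {B,C} = (7, 554) ✓
The only E value with inconsistent RHS is E=2.

2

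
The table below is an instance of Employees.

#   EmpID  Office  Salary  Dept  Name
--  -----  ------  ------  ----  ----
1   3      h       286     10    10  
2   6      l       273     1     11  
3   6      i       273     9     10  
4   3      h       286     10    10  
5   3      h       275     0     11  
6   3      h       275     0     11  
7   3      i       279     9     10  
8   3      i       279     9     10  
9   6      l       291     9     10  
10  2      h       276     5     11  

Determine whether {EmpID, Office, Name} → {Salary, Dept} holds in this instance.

(EmpID=3, Office=h, Name=10): rows 1, 4 → {Salary,Dept} = (286, 10), (286, 10) ✓
(EmpID=6, Office=l, Name=11): row 2 → {Salary,Dept} = (273, 1) ✓
(EmpID=6, Office=i, Name=10): row 3 → {Salary,Dept} = (273, 9) ✓
(EmpID=3, Office=h, Name=11): rows 5, 6 → {Salary,Dept} = (275, 0), (275, 0) ✓
(EmpID=3, Office=i, Name=10): rows 7, 8 → {Salary,Dept} = (279, 9), (279, 9) ✓
(EmpID=6, Office=l, Name=10): row 9 → {Salary,Dept} = (291, 9) ✓
(EmpID=2, Office=h, Name=11): row 10 → {Salary,Dept} = (276, 5) ✓
Every {EmpID, Office, Name} value is associated with a single {Salary, Dept} value, so {EmpID, Office, Name} → {Salary, Dept} holds.

Yes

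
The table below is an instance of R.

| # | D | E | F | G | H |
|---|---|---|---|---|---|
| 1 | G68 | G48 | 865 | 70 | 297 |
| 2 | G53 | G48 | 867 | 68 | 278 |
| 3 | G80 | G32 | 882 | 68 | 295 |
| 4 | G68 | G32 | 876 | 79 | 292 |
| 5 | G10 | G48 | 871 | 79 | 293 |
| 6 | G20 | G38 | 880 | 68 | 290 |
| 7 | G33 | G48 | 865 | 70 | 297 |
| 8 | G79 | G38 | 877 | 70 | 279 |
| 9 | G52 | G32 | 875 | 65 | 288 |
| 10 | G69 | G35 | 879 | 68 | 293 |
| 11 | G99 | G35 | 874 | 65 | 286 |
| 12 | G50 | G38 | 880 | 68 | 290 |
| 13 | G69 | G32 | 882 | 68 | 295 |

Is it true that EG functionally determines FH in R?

(E=G48, G=70): rows 1, 7 → {F,H} = (865, 297), (865, 297) ✓
(E=G48, G=68): row 2 → {F,H} = (867, 278) ✓
(E=G32, G=68): rows 3, 13 → {F,H} = (882, 295), (882, 295) ✓
(E=G32, G=79): row 4 → {F,H} = (876, 292) ✓
(E=G48, G=79): row 5 → {F,H} = (871, 293) ✓
(E=G38, G=68): rows 6, 12 → {F,H} = (880, 290), (880, 290) ✓
(E=G38, G=70): row 8 → {F,H} = (877, 279) ✓
(E=G32, G=65): row 9 → {F,H} = (875, 288) ✓
(E=G35, G=68): row 10 → {F,H} = (879, 293) ✓
(E=G35, G=65): row 11 → {F,H} = (874, 286) ✓
Every EG value is associated with a single FH value, so EG -> FH holds.

Yes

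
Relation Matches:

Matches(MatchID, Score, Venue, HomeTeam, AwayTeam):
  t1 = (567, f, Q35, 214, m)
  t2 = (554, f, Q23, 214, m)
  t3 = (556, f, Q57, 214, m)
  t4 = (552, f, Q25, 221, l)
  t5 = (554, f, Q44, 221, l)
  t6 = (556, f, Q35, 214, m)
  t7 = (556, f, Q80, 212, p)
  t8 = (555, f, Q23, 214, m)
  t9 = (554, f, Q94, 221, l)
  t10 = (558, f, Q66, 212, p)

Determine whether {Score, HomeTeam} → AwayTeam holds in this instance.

(Score=f, HomeTeam=214): rows 1, 2, 3, 6, 8 → AwayTeam = m, m, m, m, m ✓
(Score=f, HomeTeam=221): rows 4, 5, 9 → AwayTeam = l, l, l ✓
(Score=f, HomeTeam=212): rows 7, 10 → AwayTeam = p, p ✓
Every {Score, HomeTeam} value is associated with a single AwayTeam value, so {Score, HomeTeam} → AwayTeam holds.

Yes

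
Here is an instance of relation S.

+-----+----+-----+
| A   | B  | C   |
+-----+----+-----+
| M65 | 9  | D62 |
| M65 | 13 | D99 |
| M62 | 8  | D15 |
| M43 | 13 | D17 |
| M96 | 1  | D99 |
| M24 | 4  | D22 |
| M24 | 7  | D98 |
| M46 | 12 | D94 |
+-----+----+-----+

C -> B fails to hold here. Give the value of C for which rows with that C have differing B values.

C=D62: 1 row → B = 9 ✓
C=D99: 2 rows → B takes values {13, 1} — violation
C=D15: 1 row → B = 8 ✓
C=D17: 1 row → B = 13 ✓
C=D22: 1 row → B = 4 ✓
C=D98: 1 row → B = 7 ✓
C=D94: 1 row → B = 12 ✓
The only C value with inconsistent B is C=D99.

D99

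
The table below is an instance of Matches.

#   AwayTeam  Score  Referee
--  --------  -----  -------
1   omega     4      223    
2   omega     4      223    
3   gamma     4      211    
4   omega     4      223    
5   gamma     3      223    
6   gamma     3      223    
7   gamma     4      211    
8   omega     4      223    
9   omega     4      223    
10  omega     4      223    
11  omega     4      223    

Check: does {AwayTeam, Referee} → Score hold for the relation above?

(AwayTeam=omega, Referee=223): rows 1, 2, 4, 8, 9, 10, 11 → Score = 4, 4, 4, 4, 4, 4, 4 ✓
(AwayTeam=gamma, Referee=211): rows 3, 7 → Score = 4, 4 ✓
(AwayTeam=gamma, Referee=223): rows 5, 6 → Score = 3, 3 ✓
Every {AwayTeam, Referee} value is associated with a single Score value, so {AwayTeam, Referee} → Score holds.

Yes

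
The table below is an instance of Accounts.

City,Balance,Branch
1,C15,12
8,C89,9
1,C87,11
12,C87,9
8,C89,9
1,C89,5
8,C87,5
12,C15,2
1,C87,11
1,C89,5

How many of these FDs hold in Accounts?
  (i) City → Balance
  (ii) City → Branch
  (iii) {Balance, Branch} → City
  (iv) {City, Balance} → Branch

2

(i) City → Balance: City=1: 5 rows → Balance takes values {C15, C87, C89} — violation; City=8: 3 rows → Balance takes values {C89, C87} — violation; City=12: 2 rows → Balance takes values {C87, C15} — violation — fails.
(ii) City → Branch: City=1: 5 rows → Branch takes values {12, 11, 5} — violation; City=8: 3 rows → Branch takes values {9, 5} — violation; City=12: 2 rows → Branch takes values {9, 2} — violation — fails.
(iii) {Balance, Branch} → City: every LHS value maps to a single RHS value — holds.
(iv) {City, Balance} → Branch: every LHS value maps to a single RHS value — holds.
2 of the 4 dependencies hold.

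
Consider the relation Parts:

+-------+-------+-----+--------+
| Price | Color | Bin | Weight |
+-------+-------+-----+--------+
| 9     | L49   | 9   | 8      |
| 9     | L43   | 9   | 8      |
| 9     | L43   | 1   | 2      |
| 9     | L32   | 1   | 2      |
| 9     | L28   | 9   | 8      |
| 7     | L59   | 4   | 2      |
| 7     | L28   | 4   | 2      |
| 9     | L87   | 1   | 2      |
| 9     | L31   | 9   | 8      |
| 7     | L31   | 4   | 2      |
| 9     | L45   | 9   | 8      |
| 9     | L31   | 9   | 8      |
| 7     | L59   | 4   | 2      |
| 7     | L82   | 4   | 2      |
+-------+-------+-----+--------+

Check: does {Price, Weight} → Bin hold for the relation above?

(Price=9, Weight=8): 6 rows → Bin = 9, 9, 9, 9, 9, 9 ✓
(Price=9, Weight=2): 3 rows → Bin = 1, 1, 1 ✓
(Price=7, Weight=2): 5 rows → Bin = 4, 4, 4, 4, 4 ✓
Every {Price, Weight} value is associated with a single Bin value, so {Price, Weight} → Bin holds.

Yes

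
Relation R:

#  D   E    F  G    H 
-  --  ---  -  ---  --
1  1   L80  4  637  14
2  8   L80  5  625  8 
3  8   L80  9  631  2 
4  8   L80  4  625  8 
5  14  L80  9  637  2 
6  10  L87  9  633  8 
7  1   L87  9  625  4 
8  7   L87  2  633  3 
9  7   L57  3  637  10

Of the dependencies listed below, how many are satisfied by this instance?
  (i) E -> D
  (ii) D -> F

0

(i) E -> D: E=L80: rows 1, 2, 3, 4, 5 → D takes values {1, 8, 14} — violation; E=L87: rows 6, 7, 8 → D takes values {10, 1, 7} — violation — fails.
(ii) D -> F: D=1: rows 1, 7 → F takes values {4, 9} — violation; D=8: rows 2, 3, 4 → F takes values {5, 9, 4} — violation; D=7: rows 8, 9 → F takes values {2, 3} — violation — fails.
None of the 2 dependencies hold.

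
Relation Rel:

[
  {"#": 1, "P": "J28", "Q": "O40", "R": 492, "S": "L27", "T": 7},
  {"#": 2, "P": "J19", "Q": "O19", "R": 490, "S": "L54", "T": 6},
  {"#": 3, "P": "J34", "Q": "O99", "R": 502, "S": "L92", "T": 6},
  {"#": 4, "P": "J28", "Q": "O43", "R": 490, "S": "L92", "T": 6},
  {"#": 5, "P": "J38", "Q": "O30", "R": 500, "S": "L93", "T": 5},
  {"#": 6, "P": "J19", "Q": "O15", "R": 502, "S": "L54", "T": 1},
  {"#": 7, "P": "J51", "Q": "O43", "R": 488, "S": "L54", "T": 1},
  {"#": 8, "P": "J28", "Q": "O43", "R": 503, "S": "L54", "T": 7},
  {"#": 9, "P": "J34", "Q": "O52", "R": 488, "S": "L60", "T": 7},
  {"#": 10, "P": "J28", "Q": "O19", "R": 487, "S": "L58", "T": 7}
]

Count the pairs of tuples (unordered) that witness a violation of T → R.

9

T=7: violating pairs (1,8), (1,9), (1,10), (8,9), (8,10), (9,10) — 6 pairs.
T=6: violating pairs (2,3), (3,4) — 2 pairs.
T=1: violating pairs (6,7) — 1 pair.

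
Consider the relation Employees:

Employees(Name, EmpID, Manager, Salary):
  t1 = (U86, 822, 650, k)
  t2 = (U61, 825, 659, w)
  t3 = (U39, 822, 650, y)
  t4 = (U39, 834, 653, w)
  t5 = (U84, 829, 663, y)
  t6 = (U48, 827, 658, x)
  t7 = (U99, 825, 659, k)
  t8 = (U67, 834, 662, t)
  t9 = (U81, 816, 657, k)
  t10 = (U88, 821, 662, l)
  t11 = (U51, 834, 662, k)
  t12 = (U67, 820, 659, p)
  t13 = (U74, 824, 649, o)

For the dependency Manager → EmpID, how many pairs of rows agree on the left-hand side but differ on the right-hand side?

4

Manager=650: all 2 rows agree on EmpID — 0 pairs.
Manager=659: violating pairs (2,12), (7,12) — 2 pairs.
Manager=662: violating pairs (8,10), (10,11) — 2 pairs.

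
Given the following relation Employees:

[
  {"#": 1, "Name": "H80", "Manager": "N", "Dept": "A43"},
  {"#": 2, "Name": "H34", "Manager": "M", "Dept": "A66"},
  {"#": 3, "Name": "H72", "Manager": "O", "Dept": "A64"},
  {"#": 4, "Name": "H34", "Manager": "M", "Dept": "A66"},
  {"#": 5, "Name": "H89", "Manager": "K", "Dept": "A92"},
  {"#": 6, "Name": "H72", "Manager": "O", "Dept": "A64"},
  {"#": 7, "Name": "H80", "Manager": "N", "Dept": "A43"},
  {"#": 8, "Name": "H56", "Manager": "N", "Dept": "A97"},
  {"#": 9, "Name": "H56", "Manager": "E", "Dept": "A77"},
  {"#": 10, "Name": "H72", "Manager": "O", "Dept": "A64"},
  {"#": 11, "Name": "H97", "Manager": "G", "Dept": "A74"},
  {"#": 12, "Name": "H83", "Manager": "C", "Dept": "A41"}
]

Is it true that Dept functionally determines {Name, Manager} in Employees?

Dept=A43: rows 1, 7 → {Name,Manager} = (H80, N), (H80, N) ✓
Dept=A66: rows 2, 4 → {Name,Manager} = (H34, M), (H34, M) ✓
Dept=A64: rows 3, 6, 10 → {Name,Manager} = (H72, O), (H72, O), (H72, O) ✓
Dept=A92: row 5 → {Name,Manager} = (H89, K) ✓
Dept=A97: row 8 → {Name,Manager} = (H56, N) ✓
Dept=A77: row 9 → {Name,Manager} = (H56, E) ✓
Dept=A74: row 11 → {Name,Manager} = (H97, G) ✓
Dept=A41: row 12 → {Name,Manager} = (H83, C) ✓
Every Dept value is associated with a single {Name, Manager} value, so Dept → {Name, Manager} holds.

Yes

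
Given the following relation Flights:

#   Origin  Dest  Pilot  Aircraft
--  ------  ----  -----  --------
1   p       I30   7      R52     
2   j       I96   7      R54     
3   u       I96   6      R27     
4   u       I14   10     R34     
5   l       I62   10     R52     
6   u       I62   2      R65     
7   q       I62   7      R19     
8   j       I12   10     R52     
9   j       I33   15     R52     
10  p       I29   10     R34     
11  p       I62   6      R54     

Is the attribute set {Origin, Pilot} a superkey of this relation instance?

All 11 rows have distinct {Origin, Pilot} values, so {Origin, Pilot} → (all attributes) holds and {Origin, Pilot} is a superkey.

Yes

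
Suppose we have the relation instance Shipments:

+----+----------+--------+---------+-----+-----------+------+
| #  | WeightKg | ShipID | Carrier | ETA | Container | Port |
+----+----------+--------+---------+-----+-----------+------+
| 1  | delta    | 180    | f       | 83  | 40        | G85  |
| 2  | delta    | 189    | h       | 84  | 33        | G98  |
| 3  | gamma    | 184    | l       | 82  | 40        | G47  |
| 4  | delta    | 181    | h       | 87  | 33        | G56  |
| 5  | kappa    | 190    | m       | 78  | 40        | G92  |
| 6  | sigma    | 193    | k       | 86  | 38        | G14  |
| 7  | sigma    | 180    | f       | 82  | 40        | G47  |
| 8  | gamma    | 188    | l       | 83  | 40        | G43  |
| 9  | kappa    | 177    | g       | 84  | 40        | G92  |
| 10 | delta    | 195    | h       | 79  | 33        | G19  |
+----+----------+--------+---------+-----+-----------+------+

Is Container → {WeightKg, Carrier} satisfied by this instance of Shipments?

Container=40: rows 1, 3, 5, 7, 8, 9 → {WeightKg,Carrier} takes values {(delta, f), (gamma, l), (kappa, m), (sigma, f), (kappa, g)} — violation
Container=33: rows 2, 4, 10 → {WeightKg,Carrier} = (delta, h), (delta, h), (delta, h) ✓
Container=38: row 6 → {WeightKg,Carrier} = (sigma, k) ✓
Two rows agree on Container but differ on {WeightKg, Carrier}, so Container → {WeightKg, Carrier} does not hold.

No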